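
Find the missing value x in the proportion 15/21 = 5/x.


Cross multiply: 15 × x = 21 × 5
15x = 105
x = 105 / 15
= 7.00

7.00


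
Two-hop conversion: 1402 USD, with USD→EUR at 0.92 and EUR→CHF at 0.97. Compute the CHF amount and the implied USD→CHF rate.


Step 1: 1402 USD × 0.92 = 1289.84 EUR
Step 2: 1289.84 EUR × 0.97 = 1251.14 CHF
Implied rate USD→CHF = 0.92 × 0.97 = 0.8924
= 1251.14 CHF; implied rate 0.8924 CHF/USD

1251.14 CHF; implied rate 0.8924 CHF/USD


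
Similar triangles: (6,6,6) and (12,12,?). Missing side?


Scale factor = 12/6 = 2
Missing side = 6 × 2
= 12.0

12.0


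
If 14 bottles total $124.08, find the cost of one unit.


Unit rate = total / quantity
= 124.08 / 14
= $8.86 per unit

$8.86 per unit


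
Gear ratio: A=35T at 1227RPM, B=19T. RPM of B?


Gear ratio = 35:19 = 35:19
RPM_B = RPM_A × (teeth_A / teeth_B)
= 1227 × (35/19)
= 2260.3 RPM

2260.3 RPM


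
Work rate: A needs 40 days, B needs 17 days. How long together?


Rate of A = 1/40 per day
Rate of B = 1/17 per day
Combined rate = 1/40 + 1/17 = 57/680 ≈ 0.0838 per day
Days = 1 / combined rate = 680/57
≈ 11.93 days

11.93 days


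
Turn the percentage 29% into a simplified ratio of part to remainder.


29% means 29 parts out of 100; remainder = 71
Part : remainder = 29:71
GCD = 1
= 29:71

29:71


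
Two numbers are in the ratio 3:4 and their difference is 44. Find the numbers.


Let A = 3k, B = 4k.
4k - 3k = 44
1k = 44 → k = 44/1 = 44
A = 3×44 = 132, B = 4×44 = 176
= A = 132, B = 176

A = 132, B = 176


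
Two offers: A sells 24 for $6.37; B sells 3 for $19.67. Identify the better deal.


Deal A: $6.37/24 = $0.2654/unit
Deal B: $19.67/3 = $6.5567/unit
A is cheaper per unit
= Deal A

Deal A


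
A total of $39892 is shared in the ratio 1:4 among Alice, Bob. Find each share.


Total parts = 1 + 4 = 5
Alice: 39892 × 1/5 = 7978.40
Bob: 39892 × 4/5 = 31913.60
= Alice: $7978.40, Bob: $31913.60

Alice: $7978.40, Bob: $31913.60


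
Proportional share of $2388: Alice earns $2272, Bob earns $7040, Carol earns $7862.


Total income = 2272 + 7040 + 7862 = $17174
Alice: $2388 × 2272/17174 = $315.92
Bob: $2388 × 7040/17174 = $978.89
Carol: $2388 × 7862/17174 = $1093.19
= Alice: $315.92, Bob: $978.89, Carol: $1093.19

Alice: $315.92, Bob: $978.89, Carol: $1093.19


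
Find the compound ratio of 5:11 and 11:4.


Compound ratio = (5×11) : (11×4)
= 55:44
GCD = 11
= 5:4

5:4


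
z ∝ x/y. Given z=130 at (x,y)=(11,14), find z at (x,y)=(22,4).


z = k·x/y
Solve for k using the known point: k = z·y/x = 130×14/11 = 1820/11 ≈ 165.4545
Now evaluate at x=22, y=4:
z = k × 22 / 4 = (1820 × 22) / (11 × 4) = 40040/44
= 910.0000

910.0000


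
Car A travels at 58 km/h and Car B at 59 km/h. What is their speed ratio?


Ratio = 58:59
GCD = 1
Simplified = 58:59
Time ratio (same distance) = 59:58
Speed ratio = 58:59

58:59


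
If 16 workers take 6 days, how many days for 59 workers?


Inverse proportion: x × y = constant
k = 16 × 6 = 96
y₂ = k / 59 = 96 / 59
= 1.63

1.63


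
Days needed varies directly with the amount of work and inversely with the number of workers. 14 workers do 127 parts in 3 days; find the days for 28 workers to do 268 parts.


Days ∝ work / workers, so d₂ = d₁ × (m₁/m₂) × (w₂/w₁)
Workers factor (inverse): 14/28 = 0.5000
Work factor (direct): 268/127 ≈ 2.1102
d₂ = 3 × 14/28 × 268/127 = (3 × 14 × 268) / (28 × 127) = 11256/3556
≈ 3.17 days

3.17 days


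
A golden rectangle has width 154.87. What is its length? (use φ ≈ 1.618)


φ = (1 + √5) / 2 ≈ 1.618
Length = width × φ = 154.87 × 1.618 = 250.57966
≈ 250.58

250.58


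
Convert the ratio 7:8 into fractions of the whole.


Total parts = 7 + 8 = 15
First part: 7/15 = 7/15
Second part: 8/15 = 8/15
= 7/15 and 8/15

7/15 and 8/15


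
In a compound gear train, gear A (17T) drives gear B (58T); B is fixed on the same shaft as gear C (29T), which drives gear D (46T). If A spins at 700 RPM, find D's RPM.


Stage 1: RPM_B = RPM_A × t_A/t_B = 700 × 17/58 = 11900/58 ≈ 205.17
B and C share a shaft → RPM_C = RPM_B
Stage 2: RPM_D = RPM_C × t_C/t_D = RPM_A × (t_A×t_C)/(t_B×t_D)
Overall ratio = (17×29)/(58×46) = 493/2668
RPM_D = 700 × 493/2668 = 345100/2668
≈ 129.35 RPM

129.35 RPM


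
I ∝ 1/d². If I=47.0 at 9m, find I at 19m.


I₁d₁² = I₂d₂²
I₂ = I₁ × (d₁/d₂)²
= 47.0 × (9/19)²
= 47.0 × 81/361
= 3807/361
≈ 10.5457

10.5457


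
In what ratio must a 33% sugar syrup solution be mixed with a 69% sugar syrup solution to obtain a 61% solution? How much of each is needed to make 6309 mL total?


Let x parts of 33% mix with y parts of 69%.
33x + 69y = 61(x + y)
33x + 69y = 61x + 61y
x(33 - 61) = y(61 - 69)
x/y = (69 - 61)/(61 - 33) = 8/28
Simplify: 2:7
Total parts = 9; one part = 6309/9 = 701.00 mL
33% solution: 2×701.00 = 1402.00 mL
69% solution: 7×701.00 = 4907.00 mL
= ratio 2:7; 1402.00 mL and 4907.00 mL

ratio 2:7; 1402.00 mL and 4907.00 mL


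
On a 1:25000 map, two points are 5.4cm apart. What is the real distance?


Real distance = map distance × scale
= 5.4cm × 25000
= 135000 cm = 1350.0 m
= 1.350 km

1.350 km


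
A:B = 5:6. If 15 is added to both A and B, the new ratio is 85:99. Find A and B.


Let A = 5k, B = 6k.
(5k + 15) / (6k + 15) = 85/99
Cross-multiply: 99(5k + 15) = 85(6k + 15)
495k + 1485 = 510k + 1275
495k - 510k = 1275 - 1485
-15k = -210
k = -210/-15 = 14
A = 5×14 = 70, B = 6×14 = 84
= A = 70, B = 84

A = 70, B = 84


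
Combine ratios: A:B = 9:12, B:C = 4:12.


Match B: multiply A:B by 4 → 36:48
Multiply B:C by 12 → 48:144
Combined: 36:48:144
GCD = 12
= 3:4:12

3:4:12


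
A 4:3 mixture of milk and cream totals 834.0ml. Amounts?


Total parts = 4 + 3 = 7
milk: 834.0 × 4/7 = 476.6ml
cream: 834.0 × 3/7 = 357.4ml
= 476.6ml and 357.4ml

476.6ml and 357.4ml


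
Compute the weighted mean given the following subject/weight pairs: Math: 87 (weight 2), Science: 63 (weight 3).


Numerator = 87×2 + 63×3
= 174 + 189
= 363
Total weight = 5
Weighted avg = 363/5
= 72.60

72.60


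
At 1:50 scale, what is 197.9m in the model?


Model size = real / scale
= 197.9 / 50
= 3.9580 m

3.9580 m


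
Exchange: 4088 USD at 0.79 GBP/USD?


Amount × rate = 4088 × 0.79
= 3229.52 GBP

3229.52 GBP


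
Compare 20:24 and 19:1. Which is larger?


20/24 = 0.8333
19/1 = 19.0000
0.8333 < 19.0000, so 20:24 is less
= 19:1

19:1


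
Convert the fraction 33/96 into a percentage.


Percentage = (part / whole) × 100
= (33 / 96) × 100
≈ 34.38%

34.38%


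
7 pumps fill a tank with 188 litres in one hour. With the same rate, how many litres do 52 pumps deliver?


Direct proportion: y/x = constant
k = 188/7 ≈ 26.8571
y₂ = k × 52 = 188 × 52 / 7 = 9776/7
≈ 1396.57

1396.57


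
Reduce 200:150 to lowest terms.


GCD(200, 150) = 50
200/50 : 150/50
= 4:3

4:3


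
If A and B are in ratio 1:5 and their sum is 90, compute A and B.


Let A = 1k, B = 5k.
1k + 5k = 90
6k = 90 → k = 90/6 = 15
A = 1×15 = 15, B = 5×15 = 75
= A = 15, B = 75

A = 15, B = 75


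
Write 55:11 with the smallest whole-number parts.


GCD(55, 11) = 11
55/11 : 11/11
= 5:1

5:1


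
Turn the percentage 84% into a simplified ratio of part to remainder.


84% means 84 parts out of 100; remainder = 16
Part : remainder = 84:16
GCD = 4
= 21:4

21:4


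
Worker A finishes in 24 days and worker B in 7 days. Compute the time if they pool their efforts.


Rate of A = 1/24 per day
Rate of B = 1/7 per day
Combined rate = 1/24 + 1/7 = 31/168 ≈ 0.1845 per day
Days = 1 / combined rate = 168/31
≈ 5.42 days

5.42 days


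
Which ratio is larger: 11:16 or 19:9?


11/16 = 0.6875
19/9 = 2.1111
0.6875 < 2.1111, so 11:16 is less
= 19:9

19:9


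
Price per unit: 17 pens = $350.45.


Unit rate = total / quantity
= 350.45 / 17
= $20.61 per unit

$20.61 per unit


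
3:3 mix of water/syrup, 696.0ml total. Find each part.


Total parts = 3 + 3 = 6
water: 696.0 × 3/6 = 348.0ml
syrup: 696.0 × 3/6 = 348.0ml
= 348.0ml and 348.0ml

348.0ml and 348.0ml


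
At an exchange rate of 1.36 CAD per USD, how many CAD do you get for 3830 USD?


Amount × rate = 3830 × 1.36
= 5208.80 CAD

5208.80 CAD


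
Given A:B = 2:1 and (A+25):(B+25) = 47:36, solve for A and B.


Let A = 2k, B = 1k.
(2k + 25) / (1k + 25) = 47/36
Cross-multiply: 36(2k + 25) = 47(1k + 25)
72k + 900 = 47k + 1175
72k - 47k = 1175 - 900
25k = 275
k = 275/25 = 11
A = 2×11 = 22, B = 1×11 = 11
= A = 22, B = 11

A = 22, B = 11


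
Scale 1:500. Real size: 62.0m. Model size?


Model size = real / scale
= 62.0 / 500
= 0.1240 m

0.1240 m


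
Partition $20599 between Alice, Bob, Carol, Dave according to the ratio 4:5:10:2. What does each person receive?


Total parts = 4 + 5 + 10 + 2 = 21
Alice: 20599 × 4/21 = 3923.62
Bob: 20599 × 5/21 = 4904.52
Carol: 20599 × 10/21 = 9809.05
Dave: 20599 × 2/21 = 1961.81
= Alice: $3923.62, Bob: $4904.52, Carol: $9809.05, Dave: $1961.81

Alice: $3923.62, Bob: $4904.52, Carol: $9809.05, Dave: $1961.81


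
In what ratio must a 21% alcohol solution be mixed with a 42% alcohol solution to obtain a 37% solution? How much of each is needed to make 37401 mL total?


Let x parts of 21% mix with y parts of 42%.
21x + 42y = 37(x + y)
21x + 42y = 37x + 37y
x(21 - 37) = y(37 - 42)
x/y = (42 - 37)/(37 - 21) = 5/16
Simplify: 5:16
Total parts = 21; one part = 37401/21 = 1781.00 mL
21% solution: 5×1781.00 = 8905.00 mL
42% solution: 16×1781.00 = 28496.00 mL
= ratio 5:16; 8905.00 mL and 28496.00 mL

ratio 5:16; 8905.00 mL and 28496.00 mL


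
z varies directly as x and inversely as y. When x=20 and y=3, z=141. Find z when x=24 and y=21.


z = k·x/y
Solve for k using the known point: k = z·y/x = 141×3/20 = 423/20 = 21.1500
Now evaluate at x=24, y=21:
z = k × 24 / 21 = (423 × 24) / (20 × 21) = 10152/420
≈ 24.1714

24.1714


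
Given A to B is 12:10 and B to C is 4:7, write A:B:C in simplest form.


Match B: multiply A:B by 4 → 48:40
Multiply B:C by 10 → 40:70
Combined: 48:40:70
GCD = 2
= 24:20:35

24:20:35


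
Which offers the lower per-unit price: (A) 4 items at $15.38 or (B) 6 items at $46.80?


Deal A: $15.38/4 = $3.8450/unit
Deal B: $46.80/6 = $7.8000/unit
A is cheaper per unit
= Deal A

Deal A


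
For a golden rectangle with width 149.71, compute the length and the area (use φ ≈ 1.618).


φ = (1 + √5) / 2 ≈ 1.618
Length = width × φ = 149.71 × 1.618 = 242.23078
≈ 242.23
Area = width × length = 149.71 × 242.23078 = 36264.3700738 ≈ 36264.37
= Length: 242.23, Area: 36264.37

Length: 242.23, Area: 36264.37


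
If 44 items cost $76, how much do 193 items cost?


Direct proportion: y/x = constant
k = 76/44 ≈ 1.7273
y₂ = k × 193 = 76 × 193 / 44 = 14668/44
≈ 333.36

333.36


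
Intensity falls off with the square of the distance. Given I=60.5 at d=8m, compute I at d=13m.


I₁d₁² = I₂d₂²
I₂ = I₁ × (d₁/d₂)²
= 60.5 × (8/13)²
= 60.5 × 64/169
= 3872/169
≈ 22.9112

22.9112


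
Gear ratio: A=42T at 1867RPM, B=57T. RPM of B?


Gear ratio = 42:57 = 14:19
RPM_B = RPM_A × (teeth_A / teeth_B)
= 1867 × (42/57)
= 1375.7 RPM

1375.7 RPM


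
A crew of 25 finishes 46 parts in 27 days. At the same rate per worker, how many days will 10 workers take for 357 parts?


Days ∝ work / workers, so d₂ = d₁ × (m₁/m₂) × (w₂/w₁)
Workers factor (inverse): 25/10 = 2.5000
Work factor (direct): 357/46 ≈ 7.7609
d₂ = 27 × 25/10 × 357/46 = (27 × 25 × 357) / (10 × 46) = 240975/460
≈ 523.86 days

523.86 days


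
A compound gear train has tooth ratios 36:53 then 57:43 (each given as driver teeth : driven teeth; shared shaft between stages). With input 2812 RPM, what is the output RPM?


Stage 1: RPM_B = RPM_A × t_A/t_B = 2812 × 36/53 = 101232/53 ≈ 1910.04
B and C share a shaft → RPM_C = RPM_B
Stage 2: RPM_D = RPM_C × t_C/t_D = RPM_A × (t_A×t_C)/(t_B×t_D)
Overall ratio = (36×57)/(53×43) = 2052/2279
RPM_D = 2812 × 2052/2279 = 5770224/2279
≈ 2531.91 RPM

2531.91 RPM


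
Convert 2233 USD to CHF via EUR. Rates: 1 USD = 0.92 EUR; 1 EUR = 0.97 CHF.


Step 1: 2233 USD × 0.92 = 2054.36 EUR
Step 2: 2054.36 EUR × 0.97 = 1992.73 CHF
Implied rate USD→CHF = 0.92 × 0.97 = 0.8924
= 1992.73 CHF

1992.73 CHF


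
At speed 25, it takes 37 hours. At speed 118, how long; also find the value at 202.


Inverse proportion: x × y = constant
k = 25 × 37 = 925
At x=118: k/118 = 7.84
At x=202: k/202 = 4.58
= 7.84 and 4.58

7.84 and 4.58


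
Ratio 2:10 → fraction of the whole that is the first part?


Total parts = 2 + 10 = 12
First part: 2/12 = 1/6
= 1/6

1/6


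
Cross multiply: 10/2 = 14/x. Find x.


Cross multiply: 10 × x = 2 × 14
10x = 28
x = 28 / 10
= 2.80

2.80


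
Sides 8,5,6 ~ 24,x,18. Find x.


Scale factor = 24/8 = 3
Missing side = 5 × 3
= 15.0

15.0


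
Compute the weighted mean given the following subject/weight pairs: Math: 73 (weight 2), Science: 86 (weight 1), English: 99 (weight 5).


Numerator = 73×2 + 86×1 + 99×5
= 146 + 86 + 495
= 727
Total weight = 8
Weighted avg = 727/8
= 90.88

90.88


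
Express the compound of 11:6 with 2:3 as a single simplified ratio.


Compound ratio = (11×2) : (6×3)
= 22:18
GCD = 2
= 11:9

11:9


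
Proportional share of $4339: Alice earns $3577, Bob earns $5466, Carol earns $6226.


Total income = 3577 + 5466 + 6226 = $15269
Alice: $4339 × 3577/15269 = $1016.48
Bob: $4339 × 5466/15269 = $1553.28
Carol: $4339 × 6226/15269 = $1769.25
= Alice: $1016.48, Bob: $1553.28, Carol: $1769.25

Alice: $1016.48, Bob: $1553.28, Carol: $1769.25


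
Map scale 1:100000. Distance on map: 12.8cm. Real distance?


Real distance = map distance × scale
= 12.8cm × 100000
= 1280000 cm = 12800.0 m
= 12.800 km

12.800 km


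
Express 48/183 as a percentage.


Percentage = (part / whole) × 100
= (48 / 183) × 100
≈ 26.23%

26.23%


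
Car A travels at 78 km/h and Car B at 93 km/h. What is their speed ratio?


Ratio = 78:93
GCD = 3
Simplified = 26:31
Time ratio (same distance) = 31:26
Speed ratio = 26:31

26:31


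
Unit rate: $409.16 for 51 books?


Unit rate = total / quantity
= 409.16 / 51
= $8.02 per unit

$8.02 per unit


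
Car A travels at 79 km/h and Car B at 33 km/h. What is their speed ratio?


Ratio = 79:33
GCD = 1
Simplified = 79:33
Time ratio (same distance) = 33:79
Speed ratio = 79:33

79:33


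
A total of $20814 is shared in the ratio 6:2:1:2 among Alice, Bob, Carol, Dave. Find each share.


Total parts = 6 + 2 + 1 + 2 = 11
Alice: 20814 × 6/11 = 11353.09
Bob: 20814 × 2/11 = 3784.36
Carol: 20814 × 1/11 = 1892.18
Dave: 20814 × 2/11 = 3784.36
= Alice: $11353.09, Bob: $3784.36, Carol: $1892.18, Dave: $3784.36

Alice: $11353.09, Bob: $3784.36, Carol: $1892.18, Dave: $3784.36


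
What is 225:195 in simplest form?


GCD(225, 195) = 15
225/15 : 195/15
= 15:13

15:13


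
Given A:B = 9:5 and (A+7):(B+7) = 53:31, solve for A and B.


Let A = 9k, B = 5k.
(9k + 7) / (5k + 7) = 53/31
Cross-multiply: 31(9k + 7) = 53(5k + 7)
279k + 217 = 265k + 371
279k - 265k = 371 - 217
14k = 154
k = 154/14 = 11
A = 9×11 = 99, B = 5×11 = 55
= A = 99, B = 55

A = 99, B = 55


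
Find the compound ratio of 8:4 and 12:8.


Compound ratio = (8×12) : (4×8)
= 96:32
GCD = 32
= 3:1

3:1


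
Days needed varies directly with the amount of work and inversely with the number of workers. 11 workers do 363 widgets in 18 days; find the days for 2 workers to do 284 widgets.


Days ∝ work / workers, so d₂ = d₁ × (m₁/m₂) × (w₂/w₁)
Workers factor (inverse): 11/2 = 5.5000
Work factor (direct): 284/363 ≈ 0.7824
d₂ = 18 × 11/2 × 284/363 = (18 × 11 × 284) / (2 × 363) = 56232/726
≈ 77.45 days

77.45 days


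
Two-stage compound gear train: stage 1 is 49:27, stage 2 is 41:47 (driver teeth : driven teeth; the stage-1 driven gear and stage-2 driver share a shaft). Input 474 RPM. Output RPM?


Stage 1: RPM_B = RPM_A × t_A/t_B = 474 × 49/27 = 23226/27 ≈ 860.22
B and C share a shaft → RPM_C = RPM_B
Stage 2: RPM_D = RPM_C × t_C/t_D = RPM_A × (t_A×t_C)/(t_B×t_D)
Overall ratio = (49×41)/(27×47) = 2009/1269
RPM_D = 474 × 2009/1269 = 952266/1269
≈ 750.41 RPM

750.41 RPM


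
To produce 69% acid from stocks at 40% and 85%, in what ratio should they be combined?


Let x parts of 40% mix with y parts of 85%.
40x + 85y = 69(x + y)
40x + 85y = 69x + 69y
x(40 - 69) = y(69 - 85)
x/y = (85 - 69)/(69 - 40) = 16/29
Simplify: 16:29
= 16:29

16:29


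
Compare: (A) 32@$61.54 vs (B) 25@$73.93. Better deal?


Deal A: $61.54/32 = $1.9231/unit
Deal B: $73.93/25 = $2.9572/unit
A is cheaper per unit
= Deal A

Deal A


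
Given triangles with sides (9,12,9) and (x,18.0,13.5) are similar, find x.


Scale factor = 18.0/12 = 1.5
Missing side = 9 × 1.5
= 13.5

13.5


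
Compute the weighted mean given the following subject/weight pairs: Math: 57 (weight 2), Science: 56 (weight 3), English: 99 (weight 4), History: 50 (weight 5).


Numerator = 57×2 + 56×3 + 99×4 + 50×5
= 114 + 168 + 396 + 250
= 928
Total weight = 14
Weighted avg = 928/14
= 66.29

66.29


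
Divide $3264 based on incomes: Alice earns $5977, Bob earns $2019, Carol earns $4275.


Total income = 5977 + 2019 + 4275 = $12271
Alice: $3264 × 5977/12271 = $1589.84
Bob: $3264 × 2019/12271 = $537.04
Carol: $3264 × 4275/12271 = $1137.12
= Alice: $1589.84, Bob: $537.04, Carol: $1137.12

Alice: $1589.84, Bob: $537.04, Carol: $1137.12


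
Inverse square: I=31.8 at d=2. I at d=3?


I₁d₁² = I₂d₂²
I₂ = I₁ × (d₁/d₂)²
= 31.8 × (2/3)²
= 31.8 × 4/9
= 127.2/9
≈ 14.1333

14.1333


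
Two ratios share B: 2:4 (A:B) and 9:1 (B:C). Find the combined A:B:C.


Match B: multiply A:B by 9 → 18:36
Multiply B:C by 4 → 36:4
Combined: 18:36:4
GCD = 2
= 9:18:2

9:18:2


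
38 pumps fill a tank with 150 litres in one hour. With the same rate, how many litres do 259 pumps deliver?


Direct proportion: y/x = constant
k = 150/38 ≈ 3.9474
y₂ = k × 259 = 150 × 259 / 38 = 38850/38
≈ 1022.37

1022.37


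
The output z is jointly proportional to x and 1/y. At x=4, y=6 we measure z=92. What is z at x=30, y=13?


z = k·x/y
Solve for k using the known point: k = z·y/x = 92×6/4 = 552/4 = 138.0000
Now evaluate at x=30, y=13:
z = k × 30 / 13 = (552 × 30) / (4 × 13) = 16560/52
≈ 318.4615

318.4615


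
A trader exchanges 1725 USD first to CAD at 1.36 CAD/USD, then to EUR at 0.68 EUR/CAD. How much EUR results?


Step 1: 1725 USD × 1.36 = 2346.00 CAD
Step 2: 2346.00 CAD × 0.68 = 1595.28 EUR
Implied rate USD→EUR = 1.36 × 0.68 = 0.9248
= 1595.28 EUR

1595.28 EUR


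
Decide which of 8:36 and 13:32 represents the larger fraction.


8/36 = 0.2222
13/32 = 0.4062
0.2222 < 0.4062, so 8:36 is less
= 13:32

13:32


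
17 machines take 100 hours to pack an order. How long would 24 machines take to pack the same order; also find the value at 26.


Inverse proportion: x × y = constant
k = 17 × 100 = 1700
At x=24: k/24 = 70.83
At x=26: k/26 = 65.38
= 70.83 and 65.38

70.83 and 65.38


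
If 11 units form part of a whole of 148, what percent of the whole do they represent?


Percentage = (part / whole) × 100
= (11 / 148) × 100
≈ 7.43%

7.43%


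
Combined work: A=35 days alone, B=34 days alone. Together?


Rate of A = 1/35 per day
Rate of B = 1/34 per day
Combined rate = 1/35 + 1/34 = 69/1190 ≈ 0.0580 per day
Days = 1 / combined rate = 1190/69
≈ 17.25 days

17.25 days


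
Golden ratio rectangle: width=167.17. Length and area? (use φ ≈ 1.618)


φ = (1 + √5) / 2 ≈ 1.618
Length = width × φ = 167.17 × 1.618 = 270.48106
≈ 270.48
Area = width × length = 167.17 × 270.48106 = 45216.3188002 ≈ 45216.32
= Length: 270.48, Area: 45216.32

Length: 270.48, Area: 45216.32


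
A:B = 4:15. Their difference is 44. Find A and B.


Let A = 4k, B = 15k.
15k - 4k = 44
11k = 44 → k = 44/11 = 4
A = 4×4 = 16, B = 15×4 = 60
= A = 16, B = 60

A = 16, B = 60


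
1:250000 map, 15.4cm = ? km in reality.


Real distance = map distance × scale
= 15.4cm × 250000
= 3850000 cm = 38500.0 m
= 38.500 km

38.500 km


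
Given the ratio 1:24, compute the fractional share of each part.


Total parts = 1 + 24 = 25
First part: 1/25 = 1/25
Second part: 24/25 = 24/25
= 1/25 and 24/25

1/25 and 24/25


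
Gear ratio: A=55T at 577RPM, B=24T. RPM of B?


Gear ratio = 55:24 = 55:24
RPM_B = RPM_A × (teeth_A / teeth_B)
= 577 × (55/24)
= 1322.3 RPM

1322.3 RPM


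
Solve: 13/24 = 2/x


Cross multiply: 13 × x = 24 × 2
13x = 48
x = 48 / 13
= 3.69

3.69


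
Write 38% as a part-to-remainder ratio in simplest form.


38% means 38 parts out of 100; remainder = 62
Part : remainder = 38:62
GCD = 2
= 19:31

19:31


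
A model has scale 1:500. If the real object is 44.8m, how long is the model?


Model size = real / scale
= 44.8 / 500
= 0.0896 m

0.0896 m


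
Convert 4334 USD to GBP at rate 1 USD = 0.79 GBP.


Amount × rate = 4334 × 0.79
= 3423.86 GBP

3423.86 GBP


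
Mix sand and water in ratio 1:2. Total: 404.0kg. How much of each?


Total parts = 1 + 2 = 3
sand: 404.0 × 1/3 = 134.7kg
water: 404.0 × 2/3 = 269.3kg
= 134.7kg and 269.3kg

134.7kg and 269.3kg


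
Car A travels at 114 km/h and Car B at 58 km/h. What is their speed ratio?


Ratio = 114:58
GCD = 2
Simplified = 57:29
Time ratio (same distance) = 29:57
Speed ratio = 57:29

57:29


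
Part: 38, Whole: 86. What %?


Percentage = (part / whole) × 100
= (38 / 86) × 100
≈ 44.19%

44.19%


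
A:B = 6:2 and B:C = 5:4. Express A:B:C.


Match B: multiply A:B by 5 → 30:10
Multiply B:C by 2 → 10:8
Combined: 30:10:8
GCD = 2
= 15:5:4

15:5:4


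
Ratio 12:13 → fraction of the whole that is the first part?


Total parts = 12 + 13 = 25
First part: 12/25 = 12/25
= 12/25

12/25


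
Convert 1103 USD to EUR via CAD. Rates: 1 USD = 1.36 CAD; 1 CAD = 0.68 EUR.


Step 1: 1103 USD × 1.36 = 1500.08 CAD
Step 2: 1500.08 CAD × 0.68 = 1020.05 EUR
Implied rate USD→EUR = 1.36 × 0.68 = 0.9248
= 1020.05 EUR

1020.05 EUR


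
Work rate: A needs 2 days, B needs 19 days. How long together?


Rate of A = 1/2 per day
Rate of B = 1/19 per day
Combined rate = 1/2 + 1/19 = 21/38 ≈ 0.5526 per day
Days = 1 / combined rate = 38/21
≈ 1.81 days

1.81 days


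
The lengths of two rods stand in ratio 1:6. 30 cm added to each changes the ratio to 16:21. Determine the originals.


Let A = 1k, B = 6k.
(1k + 30) / (6k + 30) = 16/21
Cross-multiply: 21(1k + 30) = 16(6k + 30)
21k + 630 = 96k + 480
21k - 96k = 480 - 630
-75k = -150
k = -150/-75 = 2
A = 1×2 = 2, B = 6×2 = 12
= A = 2, B = 12

A = 2, B = 12


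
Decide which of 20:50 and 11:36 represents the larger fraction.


20/50 = 0.4000
11/36 = 0.3056
0.4000 > 0.3056, so 20:50 is greater
= 20:50

20:50


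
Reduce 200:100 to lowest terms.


GCD(200, 100) = 100
200/100 : 100/100
= 2:1

2:1


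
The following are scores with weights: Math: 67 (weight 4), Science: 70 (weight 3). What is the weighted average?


Numerator = 67×4 + 70×3
= 268 + 210
= 478
Total weight = 7
Weighted avg = 478/7
= 68.29

68.29


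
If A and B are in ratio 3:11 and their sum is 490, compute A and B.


Let A = 3k, B = 11k.
3k + 11k = 490
14k = 490 → k = 490/14 = 35
A = 3×35 = 105, B = 11×35 = 385
= A = 105, B = 385

A = 105, B = 385


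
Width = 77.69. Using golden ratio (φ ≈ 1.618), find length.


φ = (1 + √5) / 2 ≈ 1.618
Length = width × φ = 77.69 × 1.618 = 125.70242
≈ 125.70

125.70


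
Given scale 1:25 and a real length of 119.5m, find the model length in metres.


Model size = real / scale
= 119.5 / 25
= 4.7800 m

4.7800 m


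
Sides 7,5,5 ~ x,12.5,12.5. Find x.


Scale factor = 12.5/5 = 2.5
Missing side = 7 × 2.5
= 17.5

17.5


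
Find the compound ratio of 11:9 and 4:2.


Compound ratio = (11×4) : (9×2)
= 44:18
GCD = 2
= 22:9

22:9


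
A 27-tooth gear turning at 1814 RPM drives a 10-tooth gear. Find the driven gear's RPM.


Gear ratio = 27:10 = 27:10
RPM_B = RPM_A × (teeth_A / teeth_B)
= 1814 × (27/10)
= 4897.8 RPM

4897.8 RPM


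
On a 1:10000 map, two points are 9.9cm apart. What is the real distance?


Real distance = map distance × scale
= 9.9cm × 10000
= 99000 cm = 990.0 m
= 0.990 km

0.990 km


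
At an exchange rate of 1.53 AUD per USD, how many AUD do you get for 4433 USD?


Amount × rate = 4433 × 1.53
= 6782.49 AUD

6782.49 AUD


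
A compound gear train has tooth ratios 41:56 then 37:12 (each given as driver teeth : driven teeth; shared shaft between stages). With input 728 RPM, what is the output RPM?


Stage 1: RPM_B = RPM_A × t_A/t_B = 728 × 41/56 = 29848/56 = 533.00
B and C share a shaft → RPM_C = RPM_B
Stage 2: RPM_D = RPM_C × t_C/t_D = RPM_A × (t_A×t_C)/(t_B×t_D)
Overall ratio = (41×37)/(56×12) = 1517/672
RPM_D = 728 × 1517/672 = 1104376/672
≈ 1643.42 RPM

1643.42 RPM


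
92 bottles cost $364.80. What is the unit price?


Unit rate = total / quantity
= 364.80 / 92
= $3.97 per unit

$3.97 per unit


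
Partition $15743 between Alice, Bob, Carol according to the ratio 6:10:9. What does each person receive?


Total parts = 6 + 10 + 9 = 25
Alice: 15743 × 6/25 = 3778.32
Bob: 15743 × 10/25 = 6297.20
Carol: 15743 × 9/25 = 5667.48
= Alice: $3778.32, Bob: $6297.20, Carol: $5667.48

Alice: $3778.32, Bob: $6297.20, Carol: $5667.48


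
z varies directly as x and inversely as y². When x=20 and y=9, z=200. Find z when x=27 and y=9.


z = k·x/y²
Solve for k using the known point: k = z·y²/x = 200×81/20 = 16200/20 = 810.0000
Now evaluate at x=27, y=9:
z = k × 27 / 81 = (16200 × 27) / (20 × 81) = 437400/1620
= 270.0000

270.0000


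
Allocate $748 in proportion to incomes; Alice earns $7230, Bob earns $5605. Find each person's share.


Total income = 7230 + 5605 = $12835
Alice: $748 × 7230/12835 = $421.35
Bob: $748 × 5605/12835 = $326.65
= Alice: $421.35, Bob: $326.65

Alice: $421.35, Bob: $326.65


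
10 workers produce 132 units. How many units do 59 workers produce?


Direct proportion: y/x = constant
k = 132/10 = 13.2000
y₂ = k × 59 = 132 × 59 / 10 = 7788/10
= 778.80

778.80


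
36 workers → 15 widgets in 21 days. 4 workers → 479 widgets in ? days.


Days ∝ work / workers, so d₂ = d₁ × (m₁/m₂) × (w₂/w₁)
Workers factor (inverse): 36/4 = 9.0000
Work factor (direct): 479/15 ≈ 31.9333
d₂ = 21 × 36/4 × 479/15 = (21 × 36 × 479) / (4 × 15) = 362124/60
= 6035.40 days

6035.40 days


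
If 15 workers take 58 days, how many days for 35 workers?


Inverse proportion: x × y = constant
k = 15 × 58 = 870
y₂ = k / 35 = 870 / 35
= 24.86

24.86


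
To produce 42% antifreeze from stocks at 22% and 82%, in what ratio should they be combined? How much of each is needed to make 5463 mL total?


Let x parts of 22% mix with y parts of 82%.
22x + 82y = 42(x + y)
22x + 82y = 42x + 42y
x(22 - 42) = y(42 - 82)
x/y = (82 - 42)/(42 - 22) = 40/20
Simplify: 2:1
Total parts = 3; one part = 5463/3 = 1821.00 mL
22% solution: 2×1821.00 = 3642.00 mL
82% solution: 1×1821.00 = 1821.00 mL
= ratio 2:1; 3642.00 mL and 1821.00 mL

ratio 2:1; 3642.00 mL and 1821.00 mL


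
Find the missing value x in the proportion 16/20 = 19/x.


Cross multiply: 16 × x = 20 × 19
16x = 380
x = 380 / 16
= 23.75

23.75


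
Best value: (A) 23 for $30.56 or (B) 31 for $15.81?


Deal A: $30.56/23 = $1.3287/unit
Deal B: $15.81/31 = $0.5100/unit
B is cheaper per unit
= Deal B

Deal B


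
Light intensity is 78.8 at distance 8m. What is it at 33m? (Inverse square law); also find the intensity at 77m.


I₁d₁² = I₂d₂²
I at 33m = 78.8 × (8/33)² = 78.8 × 64/1089 = 5043.2/1089 ≈ 4.6310
I at 77m = 78.8 × (8/77)² = 78.8 × 64/5929 = 5043.2/5929 ≈ 0.8506
= 4.6310 and 0.8506

4.6310 and 0.8506


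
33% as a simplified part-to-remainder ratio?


33% means 33 parts out of 100; remainder = 67
Part : remainder = 33:67
GCD = 1
= 33:67

33:67


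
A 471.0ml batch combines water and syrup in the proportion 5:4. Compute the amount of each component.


Total parts = 5 + 4 = 9
water: 471.0 × 5/9 = 261.7ml
syrup: 471.0 × 4/9 = 209.3ml
= 261.7ml and 209.3ml

261.7ml and 209.3ml


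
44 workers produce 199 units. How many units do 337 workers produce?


Direct proportion: y/x = constant
k = 199/44 ≈ 4.5227
y₂ = k × 337 = 199 × 337 / 44 = 67063/44
≈ 1524.16

1524.16


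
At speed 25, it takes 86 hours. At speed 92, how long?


Inverse proportion: x × y = constant
k = 25 × 86 = 2150
y₂ = k / 92 = 2150 / 92
= 23.37

23.37


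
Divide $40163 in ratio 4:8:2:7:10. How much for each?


Total parts = 4 + 8 + 2 + 7 + 10 = 31
Part 1: 40163 × 4/31 = 5182.32
Part 2: 40163 × 8/31 = 10364.65
Part 3: 40163 × 2/31 = 2591.16
Part 4: 40163 × 7/31 = 9069.06
Part 5: 40163 × 10/31 = 12955.81
= Part 1: $5182.32, Part 2: $10364.65, Part 3: $2591.16, Part 4: $9069.06, Part 5: $12955.81

Part 1: $5182.32, Part 2: $10364.65, Part 3: $2591.16, Part 4: $9069.06, Part 5: $12955.81


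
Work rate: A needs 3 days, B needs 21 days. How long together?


Rate of A = 1/3 per day
Rate of B = 1/21 per day
Combined rate = 1/3 + 1/21 = 24/63 ≈ 0.3810 per day
Days = 1 / combined rate = 63/24
≈ 2.63 days

2.63 days


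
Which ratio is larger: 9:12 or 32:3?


9/12 = 0.7500
32/3 = 10.6667
0.7500 < 10.6667, so 9:12 is less
= 32:3

32:3


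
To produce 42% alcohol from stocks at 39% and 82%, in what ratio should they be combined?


Let x parts of 39% mix with y parts of 82%.
39x + 82y = 42(x + y)
39x + 82y = 42x + 42y
x(39 - 42) = y(42 - 82)
x/y = (82 - 42)/(42 - 39) = 40/3
Simplify: 40:3
= 40:3

40:3


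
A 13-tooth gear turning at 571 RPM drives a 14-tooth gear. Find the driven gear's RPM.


Gear ratio = 13:14 = 13:14
RPM_B = RPM_A × (teeth_A / teeth_B)
= 571 × (13/14)
= 530.2 RPM

530.2 RPM


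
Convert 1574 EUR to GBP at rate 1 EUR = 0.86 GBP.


Amount × rate = 1574 × 0.86
= 1353.64 GBP

1353.64 GBP


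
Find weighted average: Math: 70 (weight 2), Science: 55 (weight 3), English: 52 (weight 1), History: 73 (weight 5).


Numerator = 70×2 + 55×3 + 52×1 + 73×5
= 140 + 165 + 52 + 365
= 722
Total weight = 11
Weighted avg = 722/11
= 65.64

65.64


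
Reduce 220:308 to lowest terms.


GCD(220, 308) = 44
220/44 : 308/44
= 5:7

5:7


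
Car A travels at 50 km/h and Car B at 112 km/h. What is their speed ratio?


Ratio = 50:112
GCD = 2
Simplified = 25:56
Time ratio (same distance) = 56:25
Speed ratio = 25:56

25:56


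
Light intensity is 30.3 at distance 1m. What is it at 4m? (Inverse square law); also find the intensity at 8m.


I₁d₁² = I₂d₂²
I at 4m = 30.3 × (1/4)² = 30.3 × 1/16 = 30.3/16 ≈ 1.8938
I at 8m = 30.3 × (1/8)² = 30.3 × 1/64 = 30.3/64 ≈ 0.4734
= 1.8938 and 0.4734

1.8938 and 0.4734


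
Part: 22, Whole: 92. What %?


Percentage = (part / whole) × 100
= (22 / 92) × 100
≈ 23.91%

23.91%


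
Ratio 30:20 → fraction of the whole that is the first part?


Total parts = 30 + 20 = 50
First part: 30/50 = 3/5
= 3/5

3/5


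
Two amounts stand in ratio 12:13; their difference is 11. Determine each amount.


Let A = 12k, B = 13k.
13k - 12k = 11
1k = 11 → k = 11/1 = 11
A = 12×11 = 132, B = 13×11 = 143
= A = 132, B = 143

A = 132, B = 143


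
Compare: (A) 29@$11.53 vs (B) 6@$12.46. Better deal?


Deal A: $11.53/29 = $0.3976/unit
Deal B: $12.46/6 = $2.0767/unit
A is cheaper per unit
= Deal A

Deal A


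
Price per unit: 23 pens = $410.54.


Unit rate = total / quantity
= 410.54 / 23
= $17.85 per unit

$17.85 per unit


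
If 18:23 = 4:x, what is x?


Cross multiply: 18 × x = 23 × 4
18x = 92
x = 92 / 18
= 5.11

5.11


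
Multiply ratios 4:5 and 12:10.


Compound ratio = (4×12) : (5×10)
= 48:50
GCD = 2
= 24:25

24:25


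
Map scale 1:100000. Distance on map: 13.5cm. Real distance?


Real distance = map distance × scale
= 13.5cm × 100000
= 1350000 cm = 13500.0 m
= 13.500 km

13.500 km


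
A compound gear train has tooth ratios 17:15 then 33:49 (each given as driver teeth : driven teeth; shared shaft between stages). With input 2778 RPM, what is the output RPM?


Stage 1: RPM_B = RPM_A × t_A/t_B = 2778 × 17/15 = 47226/15 = 3148.40
B and C share a shaft → RPM_C = RPM_B
Stage 2: RPM_D = RPM_C × t_C/t_D = RPM_A × (t_A×t_C)/(t_B×t_D)
Overall ratio = (17×33)/(15×49) = 561/735
RPM_D = 2778 × 561/735 = 1558458/735
≈ 2120.35 RPM

2120.35 RPM


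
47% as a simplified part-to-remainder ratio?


47% means 47 parts out of 100; remainder = 53
Part : remainder = 47:53
GCD = 1
= 47:53

47:53


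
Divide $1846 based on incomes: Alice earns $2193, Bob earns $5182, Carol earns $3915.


Total income = 2193 + 5182 + 3915 = $11290
Alice: $1846 × 2193/11290 = $358.57
Bob: $1846 × 5182/11290 = $847.30
Carol: $1846 × 3915/11290 = $640.13
= Alice: $358.57, Bob: $847.30, Carol: $640.13

Alice: $358.57, Bob: $847.30, Carol: $640.13


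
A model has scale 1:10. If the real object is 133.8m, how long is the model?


Model size = real / scale
= 133.8 / 10
= 13.3800 m

13.3800 m


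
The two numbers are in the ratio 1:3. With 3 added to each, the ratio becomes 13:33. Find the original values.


Let A = 1k, B = 3k.
(1k + 3) / (3k + 3) = 13/33
Cross-multiply: 33(1k + 3) = 13(3k + 3)
33k + 99 = 39k + 39
33k - 39k = 39 - 99
-6k = -60
k = -60/-6 = 10
A = 1×10 = 10, B = 3×10 = 30
= A = 10, B = 30

A = 10, B = 30


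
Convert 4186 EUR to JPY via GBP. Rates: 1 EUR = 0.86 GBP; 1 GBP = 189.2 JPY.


Step 1: 4186 EUR × 0.86 = 3599.96 GBP
Step 2: 3599.96 GBP × 189.2 = 681112.43 JPY
Implied rate EUR→JPY = 0.86 × 189.2 = 162.7120
= 681112.43 JPY

681112.43 JPY


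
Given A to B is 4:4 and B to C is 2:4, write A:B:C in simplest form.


Match B: multiply A:B by 2 → 8:8
Multiply B:C by 4 → 8:16
Combined: 8:8:16
GCD = 8
= 1:1:2

1:1:2


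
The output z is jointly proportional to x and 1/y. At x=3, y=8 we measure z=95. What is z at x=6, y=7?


z = k·x/y
Solve for k using the known point: k = z·y/x = 95×8/3 = 760/3 ≈ 253.3333
Now evaluate at x=6, y=7:
z = k × 6 / 7 = (760 × 6) / (3 × 7) = 4560/21
≈ 217.1429

217.1429


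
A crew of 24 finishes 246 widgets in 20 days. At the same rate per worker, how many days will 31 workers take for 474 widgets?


Days ∝ work / workers, so d₂ = d₁ × (m₁/m₂) × (w₂/w₁)
Workers factor (inverse): 24/31 ≈ 0.7742
Work factor (direct): 474/246 ≈ 1.9268
d₂ = 20 × 24/31 × 474/246 = (20 × 24 × 474) / (31 × 246) = 227520/7626
≈ 29.83 days

29.83 days


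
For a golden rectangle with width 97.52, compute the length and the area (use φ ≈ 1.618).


φ = (1 + √5) / 2 ≈ 1.618
Length = width × φ = 97.52 × 1.618 = 157.78736
≈ 157.79
Area = width × length = 97.52 × 157.78736 = 15387.4233472 ≈ 15387.42
= Length: 157.79, Area: 15387.42

Length: 157.79, Area: 15387.42


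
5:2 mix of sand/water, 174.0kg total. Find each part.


Total parts = 5 + 2 = 7
sand: 174.0 × 5/7 = 124.3kg
water: 174.0 × 2/7 = 49.7kg
= 124.3kg and 49.7kg

124.3kg and 49.7kg


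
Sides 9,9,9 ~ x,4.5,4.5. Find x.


Scale factor = 4.5/9 = 0.5
Missing side = 9 × 0.5
= 4.5

4.5


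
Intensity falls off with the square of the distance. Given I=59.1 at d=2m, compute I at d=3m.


I₁d₁² = I₂d₂²
I₂ = I₁ × (d₁/d₂)²
= 59.1 × (2/3)²
= 59.1 × 4/9
= 236.4/9
≈ 26.2667

26.2667


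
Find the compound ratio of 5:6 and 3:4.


Compound ratio = (5×3) : (6×4)
= 15:24
GCD = 3
= 5:8

5:8


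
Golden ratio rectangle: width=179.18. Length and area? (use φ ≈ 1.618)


φ = (1 + √5) / 2 ≈ 1.618
Length = width × φ = 179.18 × 1.618 = 289.91324
≈ 289.91
Area = width × length = 179.18 × 289.91324 = 51946.6543432 ≈ 51946.65
= Length: 289.91, Area: 51946.65

Length: 289.91, Area: 51946.65


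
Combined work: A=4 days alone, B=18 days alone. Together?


Rate of A = 1/4 per day
Rate of B = 1/18 per day
Combined rate = 1/4 + 1/18 = 22/72 ≈ 0.3056 per day
Days = 1 / combined rate = 72/22
≈ 3.27 days

3.27 days


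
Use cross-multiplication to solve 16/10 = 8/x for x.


Cross multiply: 16 × x = 10 × 8
16x = 80
x = 80 / 16
= 5.00

5.00


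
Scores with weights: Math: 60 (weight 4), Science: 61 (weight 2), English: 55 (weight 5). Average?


Numerator = 60×4 + 61×2 + 55×5
= 240 + 122 + 275
= 637
Total weight = 11
Weighted avg = 637/11
= 57.91

57.91


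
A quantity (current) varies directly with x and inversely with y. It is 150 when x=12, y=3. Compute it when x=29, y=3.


z = k·x/y
Solve for k using the known point: k = z·y/x = 150×3/12 = 450/12 = 37.5000
Now evaluate at x=29, y=3:
z = k × 29 / 3 = (450 × 29) / (12 × 3) = 13050/36
= 362.5000

362.5000


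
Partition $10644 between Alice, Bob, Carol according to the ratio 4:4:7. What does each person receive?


Total parts = 4 + 4 + 7 = 15
Alice: 10644 × 4/15 = 2838.40
Bob: 10644 × 4/15 = 2838.40
Carol: 10644 × 7/15 = 4967.20
= Alice: $2838.40, Bob: $2838.40, Carol: $4967.20

Alice: $2838.40, Bob: $2838.40, Carol: $4967.20


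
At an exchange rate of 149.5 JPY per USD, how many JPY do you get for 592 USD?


Amount × rate = 592 × 149.5
= 88504.00 JPY

88504.00 JPY


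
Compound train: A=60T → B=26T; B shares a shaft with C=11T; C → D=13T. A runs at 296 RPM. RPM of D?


Stage 1: RPM_B = RPM_A × t_A/t_B = 296 × 60/26 = 17760/26 ≈ 683.08
B and C share a shaft → RPM_C = RPM_B
Stage 2: RPM_D = RPM_C × t_C/t_D = RPM_A × (t_A×t_C)/(t_B×t_D)
Overall ratio = (60×11)/(26×13) = 660/338
RPM_D = 296 × 660/338 = 195360/338
≈ 577.99 RPM

577.99 RPM


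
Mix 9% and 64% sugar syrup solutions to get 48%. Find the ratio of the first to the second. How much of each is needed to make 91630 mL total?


Let x parts of 9% mix with y parts of 64%.
9x + 64y = 48(x + y)
9x + 64y = 48x + 48y
x(9 - 48) = y(48 - 64)
x/y = (64 - 48)/(48 - 9) = 16/39
Simplify: 16:39
Total parts = 55; one part = 91630/55 = 1666.00 mL
9% solution: 16×1666.00 = 26656.00 mL
64% solution: 39×1666.00 = 64974.00 mL
= ratio 16:39; 26656.00 mL and 64974.00 mL

ratio 16:39; 26656.00 mL and 64974.00 mL


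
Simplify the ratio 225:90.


GCD(225, 90) = 45
225/45 : 90/45
= 5:2

5:2


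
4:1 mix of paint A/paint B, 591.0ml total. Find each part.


Total parts = 4 + 1 = 5
paint A: 591.0 × 4/5 = 472.8ml
paint B: 591.0 × 1/5 = 118.2ml
= 472.8ml and 118.2ml

472.8ml and 118.2ml


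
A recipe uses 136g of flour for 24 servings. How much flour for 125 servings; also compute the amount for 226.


Direct proportion: y/x = constant
k = 136/24 ≈ 5.6667
y at x=125: k × 125 = 136 × 125 / 24 = 17000/24 ≈ 708.33
y at x=226: k × 226 = 136 × 226 / 24 = 30736/24 ≈ 1280.67
= 708.33 and 1280.67

708.33 and 1280.67


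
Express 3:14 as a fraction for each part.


Total parts = 3 + 14 = 17
First part: 3/17 = 3/17
Second part: 14/17 = 14/17
= 3/17 and 14/17

3/17 and 14/17


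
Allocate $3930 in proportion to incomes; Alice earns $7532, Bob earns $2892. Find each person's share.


Total income = 7532 + 2892 = $10424
Alice: $3930 × 7532/10424 = $2839.67
Bob: $3930 × 2892/10424 = $1090.33
= Alice: $2839.67, Bob: $1090.33

Alice: $2839.67, Bob: $1090.33


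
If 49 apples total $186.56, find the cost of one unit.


Unit rate = total / quantity
= 186.56 / 49
= $3.81 per unit

$3.81 per unit
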